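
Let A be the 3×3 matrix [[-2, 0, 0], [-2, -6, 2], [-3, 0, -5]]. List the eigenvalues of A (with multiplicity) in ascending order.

Characteristic polynomial: p(s) = s^3 + 13s^2 + 52s + 60 = (s + 2)(s + 5)(s + 6).
Roots (with multiplicity): -6, -5, -2.

-6, -5, -2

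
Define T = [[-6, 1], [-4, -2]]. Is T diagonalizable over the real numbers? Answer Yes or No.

No

Characteristic polynomial: p(r) = r^2 + 8r + 16 = (r + 4)^2.
r = -4 has algebraic multiplicity 2; rank(T + 4I) = 1, so geometric multiplicity = 1.
Geometric multiplicity < algebraic multiplicity, so T is not diagonalizable.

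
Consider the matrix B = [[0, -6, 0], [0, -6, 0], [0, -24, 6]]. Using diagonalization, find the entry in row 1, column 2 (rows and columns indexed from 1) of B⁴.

1296

Characteristic polynomial: s^3 - 36s = s(s - 6)(s + 6), so the eigenvalues are -6, 0, 6.
s=0: eigenvector (1, 0, 0).
s=-6: eigenvector (1, 1, 2).
s=6: eigenvector (0, 0, 1).
P = [[1, 1, 0], [0, 1, 0], [0, 2, 1]], D = diag(0, -6, 6), P⁻¹ = [[1, -1, 0], [0, 1, 0], [0, -2, 1]].
B⁴ = P·diag(0, 1296, 1296)·P⁻¹ = [[0, 1296, 0], [0, 1296, 0], [0, 0, 1296]].
The requested entry is 1296.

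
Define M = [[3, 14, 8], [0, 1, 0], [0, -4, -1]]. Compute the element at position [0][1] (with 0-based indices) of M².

24

Characteristic polynomial: μ^3 - 3μ^2 - μ + 3 = (μ - 3)(μ - 1)(μ + 1), so the eigenvalues are -1, 1, 3.
μ=3: eigenvector (1, 0, 0).
μ=1: eigenvector (1, 1, -2).
μ=-1: eigenvector (-2, 0, 1).
P = [[1, 1, -2], [0, 1, 0], [0, -2, 1]], D = diag(3, 1, -1), P⁻¹ = [[1, 3, 2], [0, 1, 0], [0, 2, 1]].
M² = P·diag(9, 1, 1)·P⁻¹ = [[9, 24, 16], [0, 1, 0], [0, 0, 1]].
The requested entry is 24.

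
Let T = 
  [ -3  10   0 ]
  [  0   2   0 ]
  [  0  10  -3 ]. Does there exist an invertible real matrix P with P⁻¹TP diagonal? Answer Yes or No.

Characteristic polynomial: p(s) = s^3 + 4s^2 - 3s - 18 = (s - 2)(s + 3)^2.
s = -3 has algebraic multiplicity 2; rank(T + 3I) = 1, so geometric multiplicity = 2.
Every eigenvalue has geometric = algebraic multiplicity, so T is diagonalizable.

Yes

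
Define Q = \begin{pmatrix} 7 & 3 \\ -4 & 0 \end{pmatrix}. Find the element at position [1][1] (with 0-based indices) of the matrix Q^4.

-444

Characteristic polynomial: s^2 - 7s + 12 = (s - 4)(s - 3), so the eigenvalues are 3, 4.
s=4: eigenvector (1, -1).
s=3: eigenvector (-3, 4).
P = [[1, -3], [-1, 4]], D = diag(4, 3), P⁻¹ = [[4, 3], [1, 1]].
Q⁴ = P·diag(256, 81)·P⁻¹ = [[781, 525], [-700, -444]].
The requested entry is -444.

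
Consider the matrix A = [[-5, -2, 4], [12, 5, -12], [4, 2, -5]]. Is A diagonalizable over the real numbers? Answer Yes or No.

Characteristic polynomial: p(λ) = λ^3 + 5λ^2 + 7λ + 3 = (λ + 1)^2(λ + 3).
λ = -1 has algebraic multiplicity 2; rank(A + 1I) = 1, so geometric multiplicity = 2.
Every eigenvalue has geometric = algebraic multiplicity, so A is diagonalizable.

Yes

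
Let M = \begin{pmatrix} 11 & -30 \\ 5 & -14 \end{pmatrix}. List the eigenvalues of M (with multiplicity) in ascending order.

-4, 1

Characteristic polynomial: p(λ) = λ^2 + 3λ - 4 = (λ - 1)(λ + 4).
Roots (with multiplicity): -4, 1.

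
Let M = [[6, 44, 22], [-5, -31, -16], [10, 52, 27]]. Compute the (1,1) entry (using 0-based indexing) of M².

-91

Characteristic polynomial: λ^3 - 2λ^2 - 29λ + 30 = (λ - 6)(λ - 1)(λ + 5), so the eigenvalues are -5, 1, 6.
λ=6: eigenvector (1, -1, 2).
λ=1: eigenvector (0, 1, -2).
λ=-5: eigenvector (-2, 1, -1).
P = [[1, 0, -2], [-1, 1, 1], [2, -2, -1]], D = diag(6, 1, -5), P⁻¹ = [[1, 4, 2], [1, 3, 1], [0, 2, 1]].
M² = P·diag(36, 1, 25)·P⁻¹ = [[36, 44, 22], [-35, -91, -46], [70, 232, 117]].
The requested entry is -91.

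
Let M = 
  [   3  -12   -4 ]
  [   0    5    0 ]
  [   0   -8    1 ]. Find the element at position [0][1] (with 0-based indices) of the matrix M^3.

-300

Characteristic polynomial: μ^3 - 9μ^2 + 23μ - 15 = (μ - 5)(μ - 3)(μ - 1), so the eigenvalues are 1, 3, 5.
μ=3: eigenvector (1, 0, 0).
μ=1: eigenvector (2, 0, 1).
μ=5: eigenvector (-2, 1, -2).
P = [[1, 2, -2], [0, 0, 1], [0, 1, -2]], D = diag(3, 1, 5), P⁻¹ = [[1, -2, -2], [0, 2, 1], [0, 1, 0]].
M³ = P·diag(27, 1, 125)·P⁻¹ = [[27, -300, -52], [0, 125, 0], [0, -248, 1]].
The requested entry is -300.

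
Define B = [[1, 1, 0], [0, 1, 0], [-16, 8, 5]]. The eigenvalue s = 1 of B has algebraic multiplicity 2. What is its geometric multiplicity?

B − 1I = [[0, 1, 0], [0, 0, 0], [-16, 8, 4]].
This matrix has rank 2, so its null space has dimension 3 − 2 = 1.

1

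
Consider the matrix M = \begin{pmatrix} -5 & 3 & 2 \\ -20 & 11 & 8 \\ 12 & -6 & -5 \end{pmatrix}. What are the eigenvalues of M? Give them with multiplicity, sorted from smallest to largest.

-1, 1, 1

Characteristic polynomial: p(s) = s^3 - s^2 - s + 1 = (s - 1)^2(s + 1).
Roots (with multiplicity): -1, 1, 1.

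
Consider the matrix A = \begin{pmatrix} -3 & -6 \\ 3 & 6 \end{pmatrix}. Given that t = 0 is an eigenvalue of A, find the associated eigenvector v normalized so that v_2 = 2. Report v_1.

A = [[-3, -6], [3, 6]].
Solving (A)v = 0 gives the eigenspace spanned by (-4, 2).
With v_2 = 2, v = (-4, 2), so v_1 = -4.

-4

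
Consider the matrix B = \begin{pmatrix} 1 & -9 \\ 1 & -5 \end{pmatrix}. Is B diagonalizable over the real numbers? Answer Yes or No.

Characteristic polynomial: p(t) = t^2 + 4t + 4 = (t + 2)^2.
t = -2 has algebraic multiplicity 2; rank(B + 2I) = 1, so geometric multiplicity = 1.
Geometric multiplicity < algebraic multiplicity, so B is not diagonalizable.

No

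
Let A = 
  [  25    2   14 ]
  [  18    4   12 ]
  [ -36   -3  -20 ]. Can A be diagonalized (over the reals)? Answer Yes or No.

Characteristic polynomial: p(s) = s^3 - 9s^2 + 24s - 16 = (s - 4)^2(s - 1).
s = 4 has algebraic multiplicity 2; rank(A − 4I) = 2, so geometric multiplicity = 1.
Geometric multiplicity < algebraic multiplicity, so A is not diagonalizable.

No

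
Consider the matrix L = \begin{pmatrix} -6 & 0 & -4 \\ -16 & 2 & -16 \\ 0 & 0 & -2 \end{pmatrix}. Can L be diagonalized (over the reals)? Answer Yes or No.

Yes

Characteristic polynomial: p(r) = r^3 + 6r^2 - 4r - 24 = (r - 2)(r + 2)(r + 6).
All 3 eigenvalues are distinct, so L is diagonalizable.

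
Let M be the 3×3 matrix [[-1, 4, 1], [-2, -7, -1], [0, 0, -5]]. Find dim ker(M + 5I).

M + 5I = [[4, 4, 1], [-2, -2, -1], [0, 0, 0]].
This matrix has rank 2, so its null space has dimension 3 − 2 = 1.

1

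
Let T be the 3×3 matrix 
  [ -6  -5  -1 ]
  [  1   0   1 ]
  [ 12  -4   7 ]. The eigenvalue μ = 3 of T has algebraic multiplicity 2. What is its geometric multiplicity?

1

T − 3I = [[-9, -5, -1], [1, -3, 1], [12, -4, 4]].
This matrix has rank 2, so its null space has dimension 3 − 2 = 1.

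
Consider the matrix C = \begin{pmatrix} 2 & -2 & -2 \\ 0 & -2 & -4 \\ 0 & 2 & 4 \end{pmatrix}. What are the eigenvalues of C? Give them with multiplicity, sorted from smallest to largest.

0, 2, 2

Characteristic polynomial: p(λ) = λ^3 - 4λ^2 + 4λ = λ(λ - 2)^2.
Roots (with multiplicity): 0, 2, 2.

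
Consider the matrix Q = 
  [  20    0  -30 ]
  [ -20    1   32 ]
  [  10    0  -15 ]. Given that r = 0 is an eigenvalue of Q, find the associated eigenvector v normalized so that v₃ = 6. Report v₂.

-12

Q = [[20, 0, -30], [-20, 1, 32], [10, 0, -15]].
Solving (Q)v = 0 gives the eigenspace spanned by (9, -12, 6).
With v₃ = 6, v = (9, -12, 6), so v₂ = -12.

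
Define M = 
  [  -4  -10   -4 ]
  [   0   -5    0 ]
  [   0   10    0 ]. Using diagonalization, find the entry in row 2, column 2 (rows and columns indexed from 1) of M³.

Characteristic polynomial: μ^3 + 9μ^2 + 20μ = μ(μ + 4)(μ + 5), so the eigenvalues are -5, -4, 0.
μ=-5: eigenvector (2, 1, -2).
μ=-4: eigenvector (1, 0, 0).
μ=0: eigenvector (-1, 0, 1).
P = [[2, 1, -1], [1, 0, 0], [-2, 0, 1]], D = diag(-5, -4, 0), P⁻¹ = [[0, 1, 0], [1, 0, 1], [0, 2, 1]].
M³ = P·diag(-125, -64, 0)·P⁻¹ = [[-64, -250, -64], [0, -125, 0], [0, 250, 0]].
The requested entry is -125.

-125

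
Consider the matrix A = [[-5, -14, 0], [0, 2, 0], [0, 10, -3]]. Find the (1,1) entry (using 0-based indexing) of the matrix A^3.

8

Characteristic polynomial: λ^3 + 6λ^2 - λ - 30 = (λ - 2)(λ + 3)(λ + 5), so the eigenvalues are -5, -3, 2.
λ=-5: eigenvector (1, 0, 0).
λ=2: eigenvector (-2, 1, 2).
λ=-3: eigenvector (0, 0, 1).
P = [[1, -2, 0], [0, 1, 0], [0, 2, 1]], D = diag(-5, 2, -3), P⁻¹ = [[1, 2, 0], [0, 1, 0], [0, -2, 1]].
A³ = P·diag(-125, 8, -27)·P⁻¹ = [[-125, -266, 0], [0, 8, 0], [0, 70, -27]].
The requested entry is 8.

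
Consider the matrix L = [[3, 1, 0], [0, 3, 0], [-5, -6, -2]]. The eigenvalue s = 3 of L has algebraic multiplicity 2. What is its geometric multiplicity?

L − 3I = [[0, 1, 0], [0, 0, 0], [-5, -6, -5]].
This matrix has rank 2, so its null space has dimension 3 − 2 = 1.

1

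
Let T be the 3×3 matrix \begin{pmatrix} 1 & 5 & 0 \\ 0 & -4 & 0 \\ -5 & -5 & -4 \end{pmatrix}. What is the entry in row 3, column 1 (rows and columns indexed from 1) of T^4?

Characteristic polynomial: r^3 + 7r^2 + 8r - 16 = (r - 1)(r + 4)^2, so the eigenvalues are -4, -4, 1.
r=-4: eigenvector (0, 0, 1).
r=-4: eigenvector (-1, 1, -1).
r=1: eigenvector (-1, 0, 1).
P = [[0, -1, -1], [0, 1, 0], [1, -1, 1]], D = diag(-4, -4, 1), P⁻¹ = [[1, 2, 1], [0, 1, 0], [-1, -1, 0]].
T⁴ = P·diag(256, 256, 1)·P⁻¹ = [[1, -255, 0], [0, 256, 0], [255, 255, 256]].
The requested entry is 255.

255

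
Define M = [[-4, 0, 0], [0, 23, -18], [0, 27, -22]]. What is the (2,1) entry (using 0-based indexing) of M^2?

Characteristic polynomial: r^3 + 3r^2 - 24r - 80 = (r - 5)(r + 4)^2, so the eigenvalues are -4, -4, 5.
r=-4: eigenvector (0, 2, 3).
r=5: eigenvector (0, 1, 1).
r=-4: eigenvector (1, 0, 0).
P = [[0, 0, 1], [2, 1, 0], [3, 1, 0]], D = diag(-4, 5, -4), P⁻¹ = [[0, -1, 1], [0, 3, -2], [1, 0, 0]].
M² = P·diag(16, 25, 16)·P⁻¹ = [[16, 0, 0], [0, 43, -18], [0, 27, -2]].
The requested entry is 27.

27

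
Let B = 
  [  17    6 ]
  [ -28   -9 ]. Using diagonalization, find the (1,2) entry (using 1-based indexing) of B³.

294

Characteristic polynomial: r^2 - 8r + 15 = (r - 5)(r - 3), so the eigenvalues are 3, 5.
r=3: eigenvector (-3, 7).
r=5: eigenvector (1, -2).
P = [[-3, 1], [7, -2]], D = diag(3, 5), P⁻¹ = [[2, 1], [7, 3]].
B³ = P·diag(27, 125)·P⁻¹ = [[713, 294], [-1372, -561]].
The requested entry is 294.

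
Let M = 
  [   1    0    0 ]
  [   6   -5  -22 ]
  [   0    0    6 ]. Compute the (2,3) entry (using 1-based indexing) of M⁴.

-1342

Characteristic polynomial: λ^3 - 2λ^2 - 29λ + 30 = (λ - 6)(λ - 1)(λ + 5), so the eigenvalues are -5, 1, 6.
λ=-5: eigenvector (0, 1, 0).
λ=1: eigenvector (1, 1, 0).
λ=6: eigenvector (0, -2, 1).
P = [[0, 1, 0], [1, 1, -2], [0, 0, 1]], D = diag(-5, 1, 6), P⁻¹ = [[-1, 1, 2], [1, 0, 0], [0, 0, 1]].
M⁴ = P·diag(625, 1, 1296)·P⁻¹ = [[1, 0, 0], [-624, 625, -1342], [0, 0, 1296]].
The requested entry is -1342.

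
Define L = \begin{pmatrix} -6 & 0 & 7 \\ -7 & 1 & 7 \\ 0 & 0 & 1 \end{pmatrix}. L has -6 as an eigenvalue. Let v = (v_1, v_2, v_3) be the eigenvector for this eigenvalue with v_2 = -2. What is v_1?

L + 6I = [[0, 0, 7], [-7, 7, 7], [0, 0, 7]].
Solving (L + 6I)v = 0 gives the eigenspace spanned by (-2, -2, 0).
With v_2 = -2, v = (-2, -2, 0), so v_1 = -2.

-2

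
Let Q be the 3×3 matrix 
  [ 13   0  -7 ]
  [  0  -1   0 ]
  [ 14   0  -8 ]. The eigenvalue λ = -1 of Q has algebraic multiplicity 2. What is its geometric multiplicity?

2

Q + 1I = [[14, 0, -7], [0, 0, 0], [14, 0, -7]].
This matrix has rank 1, so its null space has dimension 3 − 1 = 2.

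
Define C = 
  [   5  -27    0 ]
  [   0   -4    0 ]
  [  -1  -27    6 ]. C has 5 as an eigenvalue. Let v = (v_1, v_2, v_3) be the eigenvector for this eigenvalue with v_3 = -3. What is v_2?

C − 5I = [[0, -27, 0], [0, -9, 0], [-1, -27, 1]].
Solving (C − 5I)v = 0 gives the eigenspace spanned by (-3, 0, -3).
With v_3 = -3, v = (-3, 0, -3), so v_2 = 0.

0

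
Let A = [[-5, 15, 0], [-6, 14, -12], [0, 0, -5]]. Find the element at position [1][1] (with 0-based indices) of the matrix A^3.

674

Characteristic polynomial: λ^3 - 4λ^2 - 25λ + 100 = (λ - 5)(λ - 4)(λ + 5), so the eigenvalues are -5, 4, 5.
λ=-5: eigenvector (-2, 0, 1).
λ=4: eigenvector (5, 3, 0).
λ=5: eigenvector (-3, -2, 0).
P = [[-2, 5, -3], [0, 3, -2], [1, 0, 0]], D = diag(-5, 4, 5), P⁻¹ = [[0, 0, 1], [2, -3, 4], [3, -5, 6]].
A³ = P·diag(-125, 64, 125)·P⁻¹ = [[-485, 915, -720], [-366, 674, -732], [0, 0, -125]].
The requested entry is 674.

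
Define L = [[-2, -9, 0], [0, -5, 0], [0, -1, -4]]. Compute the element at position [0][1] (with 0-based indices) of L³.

Characteristic polynomial: λ^3 + 11λ^2 + 38λ + 40 = (λ + 2)(λ + 4)(λ + 5), so the eigenvalues are -5, -4, -2.
λ=-2: eigenvector (1, 0, 0).
λ=-5: eigenvector (3, 1, 1).
λ=-4: eigenvector (0, 0, 1).
P = [[1, 3, 0], [0, 1, 0], [0, 1, 1]], D = diag(-2, -5, -4), P⁻¹ = [[1, -3, 0], [0, 1, 0], [0, -1, 1]].
L³ = P·diag(-8, -125, -64)·P⁻¹ = [[-8, -351, 0], [0, -125, 0], [0, -61, -64]].
The requested entry is -351.

-351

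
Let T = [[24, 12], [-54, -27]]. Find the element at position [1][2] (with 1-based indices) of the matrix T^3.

Characteristic polynomial: λ^2 + 3λ = λ(λ + 3), so the eigenvalues are -3, 0.
λ=-3: eigenvector (4, -9).
λ=0: eigenvector (1, -2).
P = [[4, 1], [-9, -2]], D = diag(-3, 0), P⁻¹ = [[-2, -1], [9, 4]].
T³ = P·diag(-27, 0)·P⁻¹ = [[216, 108], [-486, -243]].
The requested entry is 108.

108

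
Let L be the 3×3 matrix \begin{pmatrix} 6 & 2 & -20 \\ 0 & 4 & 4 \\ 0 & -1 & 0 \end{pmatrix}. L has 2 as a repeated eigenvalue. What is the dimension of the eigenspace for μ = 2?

1

L − 2I = [[4, 2, -20], [0, 2, 4], [0, -1, -2]].
This matrix has rank 2, so its null space has dimension 3 − 2 = 1.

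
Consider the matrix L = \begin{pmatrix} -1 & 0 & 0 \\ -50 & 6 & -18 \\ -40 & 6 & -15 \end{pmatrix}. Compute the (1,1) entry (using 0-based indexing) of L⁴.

Characteristic polynomial: λ^3 + 10λ^2 + 27λ + 18 = (λ + 1)(λ + 3)(λ + 6), so the eigenvalues are -6, -3, -1.
λ=-1: eigenvector (1, 2, -2).
λ=-6: eigenvector (0, -3, -2).
λ=-3: eigenvector (0, 2, 1).
P = [[1, 0, 0], [2, -3, 2], [-2, -2, 1]], D = diag(-1, -6, -3), P⁻¹ = [[1, 0, 0], [-6, 1, -2], [-10, 2, -3]].
L⁴ = P·diag(1, 1296, 81)·P⁻¹ = [[1, 0, 0], [21710, -3564, 7290], [14740, -2430, 4941]].
The requested entry is -3564.

-3564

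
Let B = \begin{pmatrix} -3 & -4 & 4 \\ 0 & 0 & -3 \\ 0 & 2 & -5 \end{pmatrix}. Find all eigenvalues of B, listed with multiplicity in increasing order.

Characteristic polynomial: p(r) = r^3 + 8r^2 + 21r + 18 = (r + 2)(r + 3)^2.
Roots (with multiplicity): -3, -3, -2.

-3, -3, -2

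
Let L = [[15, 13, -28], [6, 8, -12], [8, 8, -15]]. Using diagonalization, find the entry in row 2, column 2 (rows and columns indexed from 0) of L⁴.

-2495

Characteristic polynomial: μ^3 - 8μ^2 + 17μ - 10 = (μ - 5)(μ - 2)(μ - 1), so the eigenvalues are 1, 2, 5.
μ=2: eigenvector (1, -1, 0).
μ=1: eigenvector (2, 0, 1).
μ=5: eigenvector (3, 2, 2).
P = [[1, 2, 3], [-1, 0, 2], [0, 1, 2]], D = diag(2, 1, 5), P⁻¹ = [[2, 1, -4], [-2, -2, 5], [1, 1, -2]].
L⁴ = P·diag(16, 1, 625)·P⁻¹ = [[1903, 1887, -3804], [1218, 1234, -2436], [1248, 1248, -2495]].
The requested entry is -2495.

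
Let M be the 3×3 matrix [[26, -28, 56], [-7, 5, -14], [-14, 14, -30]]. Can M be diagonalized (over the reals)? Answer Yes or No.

Characteristic polynomial: p(μ) = μ^3 - μ^2 - 16μ - 20 = (μ - 5)(μ + 2)^2.
μ = -2 has algebraic multiplicity 2; rank(M + 2I) = 1, so geometric multiplicity = 2.
Every eigenvalue has geometric = algebraic multiplicity, so M is diagonalizable.

Yes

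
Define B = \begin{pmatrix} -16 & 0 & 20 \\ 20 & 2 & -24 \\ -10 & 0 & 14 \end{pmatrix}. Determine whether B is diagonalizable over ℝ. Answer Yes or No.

Yes

Characteristic polynomial: p(μ) = μ^3 - 28μ + 48 = (μ - 4)(μ - 2)(μ + 6).
All 3 eigenvalues are distinct, so B is diagonalizable.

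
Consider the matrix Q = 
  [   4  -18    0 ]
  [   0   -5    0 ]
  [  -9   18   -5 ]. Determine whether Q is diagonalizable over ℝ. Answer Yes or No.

Yes

Characteristic polynomial: p(r) = r^3 + 6r^2 - 15r - 100 = (r - 4)(r + 5)^2.
r = -5 has algebraic multiplicity 2; rank(Q + 5I) = 1, so geometric multiplicity = 2.
Every eigenvalue has geometric = algebraic multiplicity, so Q is diagonalizable.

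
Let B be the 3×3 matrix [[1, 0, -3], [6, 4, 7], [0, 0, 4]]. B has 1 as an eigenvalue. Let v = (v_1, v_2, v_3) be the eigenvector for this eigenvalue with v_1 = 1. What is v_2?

-2

B − 1I = [[0, 0, -3], [6, 3, 7], [0, 0, 3]].
Solving (B − 1I)v = 0 gives the eigenspace spanned by (1, -2, 0).
With v_1 = 1, v = (1, -2, 0), so v_2 = -2.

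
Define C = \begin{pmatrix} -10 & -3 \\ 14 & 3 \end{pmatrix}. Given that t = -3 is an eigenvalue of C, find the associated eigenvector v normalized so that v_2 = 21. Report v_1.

-9

C + 3I = [[-7, -3], [14, 6]].
Solving (C + 3I)v = 0 gives the eigenspace spanned by (-9, 21).
With v_2 = 21, v = (-9, 21), so v_1 = -9.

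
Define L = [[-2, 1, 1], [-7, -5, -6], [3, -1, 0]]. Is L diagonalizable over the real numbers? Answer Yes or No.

Characteristic polynomial: p(s) = s^3 + 7s^2 + 8s - 16 = (s - 1)(s + 4)^2.
s = -4 has algebraic multiplicity 2; rank(L + 4I) = 2, so geometric multiplicity = 1.
Geometric multiplicity < algebraic multiplicity, so L is not diagonalizable.

No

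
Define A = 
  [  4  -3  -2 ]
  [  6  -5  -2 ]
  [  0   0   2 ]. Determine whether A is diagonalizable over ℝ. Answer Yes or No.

Yes

Characteristic polynomial: p(t) = t^3 - t^2 - 4t + 4 = (t - 2)(t - 1)(t + 2).
All 3 eigenvalues are distinct, so A is diagonalizable.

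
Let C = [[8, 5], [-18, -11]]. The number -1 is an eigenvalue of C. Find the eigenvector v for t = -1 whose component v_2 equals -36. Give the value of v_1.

C + 1I = [[9, 5], [-18, -10]].
Solving (C + 1I)v = 0 gives the eigenspace spanned by (20, -36).
With v_2 = -36, v = (20, -36), so v_1 = 20.

20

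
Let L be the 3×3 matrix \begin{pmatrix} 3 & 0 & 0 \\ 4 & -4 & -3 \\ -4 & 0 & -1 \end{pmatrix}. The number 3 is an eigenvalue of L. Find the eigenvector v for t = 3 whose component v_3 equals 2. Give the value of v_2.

-2

L − 3I = [[0, 0, 0], [4, -7, -3], [-4, 0, -4]].
Solving (L − 3I)v = 0 gives the eigenspace spanned by (-2, -2, 2).
With v_3 = 2, v = (-2, -2, 2), so v_2 = -2.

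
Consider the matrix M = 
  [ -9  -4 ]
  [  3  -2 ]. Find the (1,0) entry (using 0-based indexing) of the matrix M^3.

Characteristic polynomial: λ^2 + 11λ + 30 = (λ + 5)(λ + 6), so the eigenvalues are -6, -5.
λ=-6: eigenvector (4, -3).
λ=-5: eigenvector (-1, 1).
P = [[4, -1], [-3, 1]], D = diag(-6, -5), P⁻¹ = [[1, 1], [3, 4]].
M³ = P·diag(-216, -125)·P⁻¹ = [[-489, -364], [273, 148]].
The requested entry is 273.

273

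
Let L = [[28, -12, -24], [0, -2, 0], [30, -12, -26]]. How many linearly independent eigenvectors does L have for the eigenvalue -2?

L + 2I = [[30, -12, -24], [0, 0, 0], [30, -12, -24]].
This matrix has rank 1, so its null space has dimension 3 − 1 = 2.

2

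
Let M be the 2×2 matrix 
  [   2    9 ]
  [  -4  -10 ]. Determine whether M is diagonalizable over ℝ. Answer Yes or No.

Characteristic polynomial: p(μ) = μ^2 + 8μ + 16 = (μ + 4)^2.
μ = -4 has algebraic multiplicity 2; rank(M + 4I) = 1, so geometric multiplicity = 1.
Geometric multiplicity < algebraic multiplicity, so M is not diagonalizable.

No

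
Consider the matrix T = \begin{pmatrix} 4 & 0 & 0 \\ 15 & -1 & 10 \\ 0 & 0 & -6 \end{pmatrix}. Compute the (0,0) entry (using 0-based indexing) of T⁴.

256

Characteristic polynomial: μ^3 + 3μ^2 - 22μ - 24 = (μ - 4)(μ + 1)(μ + 6), so the eigenvalues are -6, -1, 4.
μ=4: eigenvector (1, 3, 0).
μ=-1: eigenvector (0, 1, 0).
μ=-6: eigenvector (0, -2, 1).
P = [[1, 0, 0], [3, 1, -2], [0, 0, 1]], D = diag(4, -1, -6), P⁻¹ = [[1, 0, 0], [-3, 1, 2], [0, 0, 1]].
T⁴ = P·diag(256, 1, 1296)·P⁻¹ = [[256, 0, 0], [765, 1, -2590], [0, 0, 1296]].
The requested entry is 256.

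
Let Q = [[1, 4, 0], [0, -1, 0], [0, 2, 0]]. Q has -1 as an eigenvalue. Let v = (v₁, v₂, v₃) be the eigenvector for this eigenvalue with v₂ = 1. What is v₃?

Q + 1I = [[2, 4, 0], [0, 0, 0], [0, 2, 1]].
Solving (Q + 1I)v = 0 gives the eigenspace spanned by (-2, 1, -2).
With v₂ = 1, v = (-2, 1, -2), so v₃ = -2.

-2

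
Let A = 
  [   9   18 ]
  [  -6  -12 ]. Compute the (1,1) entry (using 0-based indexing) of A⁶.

2916

Characteristic polynomial: r^2 + 3r = r(r + 3), so the eigenvalues are -3, 0.
r=0: eigenvector (2, -1).
r=-3: eigenvector (3, -2).
P = [[2, 3], [-1, -2]], D = diag(0, -3), P⁻¹ = [[2, 3], [-1, -2]].
A⁶ = P·diag(0, 729)·P⁻¹ = [[-2187, -4374], [1458, 2916]].
The requested entry is 2916.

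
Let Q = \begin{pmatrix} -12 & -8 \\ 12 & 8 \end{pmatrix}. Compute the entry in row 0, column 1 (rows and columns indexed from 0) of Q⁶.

Characteristic polynomial: λ^2 + 4λ = λ(λ + 4), so the eigenvalues are -4, 0.
λ=0: eigenvector (-2, 3).
λ=-4: eigenvector (1, -1).
P = [[-2, 1], [3, -1]], D = diag(0, -4), P⁻¹ = [[1, 1], [3, 2]].
Q⁶ = P·diag(0, 4096)·P⁻¹ = [[12288, 8192], [-12288, -8192]].
The requested entry is 8192.

8192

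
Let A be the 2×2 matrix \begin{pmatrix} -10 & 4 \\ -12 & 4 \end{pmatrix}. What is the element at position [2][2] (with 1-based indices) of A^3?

160

Characteristic polynomial: λ^2 + 6λ + 8 = (λ + 2)(λ + 4), so the eigenvalues are -4, -2.
λ=-2: eigenvector (1, 2).
λ=-4: eigenvector (-2, -3).
P = [[1, -2], [2, -3]], D = diag(-2, -4), P⁻¹ = [[-3, 2], [-2, 1]].
A³ = P·diag(-8, -64)·P⁻¹ = [[-232, 112], [-336, 160]].
The requested entry is 160.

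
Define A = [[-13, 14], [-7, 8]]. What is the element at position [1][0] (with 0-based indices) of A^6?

Characteristic polynomial: λ^2 + 5λ - 6 = (λ - 1)(λ + 6), so the eigenvalues are -6, 1.
λ=-6: eigenvector (2, 1).
λ=1: eigenvector (1, 1).
P = [[2, 1], [1, 1]], D = diag(-6, 1), P⁻¹ = [[1, -1], [-1, 2]].
A⁶ = P·diag(46656, 1)·P⁻¹ = [[93311, -93310], [46655, -46654]].
The requested entry is 46655.

46655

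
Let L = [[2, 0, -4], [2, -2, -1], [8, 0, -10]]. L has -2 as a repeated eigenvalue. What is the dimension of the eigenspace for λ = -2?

1

L + 2I = [[4, 0, -4], [2, 0, -1], [8, 0, -8]].
This matrix has rank 2, so its null space has dimension 3 − 2 = 1.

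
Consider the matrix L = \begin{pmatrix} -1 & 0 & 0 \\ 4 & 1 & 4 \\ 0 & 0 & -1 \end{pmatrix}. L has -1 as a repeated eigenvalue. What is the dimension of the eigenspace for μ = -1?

L + 1I = [[0, 0, 0], [4, 2, 4], [0, 0, 0]].
This matrix has rank 1, so its null space has dimension 3 − 1 = 2.

2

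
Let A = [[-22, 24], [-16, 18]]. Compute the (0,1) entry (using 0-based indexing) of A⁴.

Characteristic polynomial: s^2 + 4s - 12 = (s - 2)(s + 6), so the eigenvalues are -6, 2.
s=2: eigenvector (1, 1).
s=-6: eigenvector (-3, -2).
P = [[1, -3], [1, -2]], D = diag(2, -6), P⁻¹ = [[-2, 3], [-1, 1]].
A⁴ = P·diag(16, 1296)·P⁻¹ = [[3856, -3840], [2560, -2544]].
The requested entry is -3840.

-3840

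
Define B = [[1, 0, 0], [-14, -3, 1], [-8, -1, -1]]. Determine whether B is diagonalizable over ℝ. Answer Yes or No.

Characteristic polynomial: p(r) = r^3 + 3r^2 - 4 = (r - 1)(r + 2)^2.
r = -2 has algebraic multiplicity 2; rank(B + 2I) = 2, so geometric multiplicity = 1.
Geometric multiplicity < algebraic multiplicity, so B is not diagonalizable.

No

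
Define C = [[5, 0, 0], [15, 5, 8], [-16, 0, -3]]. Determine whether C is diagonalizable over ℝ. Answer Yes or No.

Characteristic polynomial: p(λ) = λ^3 - 7λ^2 - 5λ + 75 = (λ - 5)^2(λ + 3).
λ = 5 has algebraic multiplicity 2; rank(C − 5I) = 2, so geometric multiplicity = 1.
Geometric multiplicity < algebraic multiplicity, so C is not diagonalizable.

No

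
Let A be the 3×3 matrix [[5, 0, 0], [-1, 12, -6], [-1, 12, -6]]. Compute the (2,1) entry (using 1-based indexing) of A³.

-91

Characteristic polynomial: s^3 - 11s^2 + 30s = s(s - 6)(s - 5), so the eigenvalues are 0, 5, 6.
s=5: eigenvector (1, 1, 1).
s=0: eigenvector (0, 1, 2).
s=6: eigenvector (0, -1, -1).
P = [[1, 0, 0], [1, 1, -1], [1, 2, -1]], D = diag(5, 0, 6), P⁻¹ = [[1, 0, 0], [0, -1, 1], [1, -2, 1]].
A³ = P·diag(125, 0, 216)·P⁻¹ = [[125, 0, 0], [-91, 432, -216], [-91, 432, -216]].
The requested entry is -91.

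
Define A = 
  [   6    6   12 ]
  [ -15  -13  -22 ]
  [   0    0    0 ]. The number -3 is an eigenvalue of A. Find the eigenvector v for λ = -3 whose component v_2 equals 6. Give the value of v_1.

-4

A + 3I = [[9, 6, 12], [-15, -10, -22], [0, 0, 3]].
Solving (A + 3I)v = 0 gives the eigenspace spanned by (-4, 6, 0).
With v_2 = 6, v = (-4, 6, 0), so v_1 = -4.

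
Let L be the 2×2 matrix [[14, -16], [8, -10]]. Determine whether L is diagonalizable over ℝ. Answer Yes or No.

Yes

Characteristic polynomial: p(t) = t^2 - 4t - 12 = (t - 6)(t + 2).
All 2 eigenvalues are distinct, so L is diagonalizable.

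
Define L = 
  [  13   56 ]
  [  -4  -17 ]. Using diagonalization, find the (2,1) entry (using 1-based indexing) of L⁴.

Characteristic polynomial: μ^2 + 4μ + 3 = (μ + 1)(μ + 3), so the eigenvalues are -3, -1.
μ=-3: eigenvector (-7, 2).
μ=-1: eigenvector (-4, 1).
P = [[-7, -4], [2, 1]], D = diag(-3, -1), P⁻¹ = [[1, 4], [-2, -7]].
L⁴ = P·diag(81, 1)·P⁻¹ = [[-559, -2240], [160, 641]].
The requested entry is 160.

160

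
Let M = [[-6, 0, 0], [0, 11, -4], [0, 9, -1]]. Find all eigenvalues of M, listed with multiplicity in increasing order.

-6, 5, 5

Characteristic polynomial: p(t) = t^3 - 4t^2 - 35t + 150 = (t - 5)^2(t + 6).
Roots (with multiplicity): -6, 5, 5.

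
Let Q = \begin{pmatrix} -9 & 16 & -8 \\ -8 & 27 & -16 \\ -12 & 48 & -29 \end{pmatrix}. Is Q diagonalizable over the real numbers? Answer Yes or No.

Characteristic polynomial: p(r) = r^3 + 11r^2 + 35r + 25 = (r + 1)(r + 5)^2.
r = -5 has algebraic multiplicity 2; rank(Q + 5I) = 1, so geometric multiplicity = 2.
Every eigenvalue has geometric = algebraic multiplicity, so Q is diagonalizable.

Yes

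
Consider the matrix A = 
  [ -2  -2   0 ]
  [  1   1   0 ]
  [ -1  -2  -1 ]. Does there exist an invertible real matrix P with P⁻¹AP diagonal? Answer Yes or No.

Characteristic polynomial: p(s) = s^3 + 2s^2 + s = s(s + 1)^2.
s = -1 has algebraic multiplicity 2; rank(A + 1I) = 1, so geometric multiplicity = 2.
Every eigenvalue has geometric = algebraic multiplicity, so A is diagonalizable.

Yes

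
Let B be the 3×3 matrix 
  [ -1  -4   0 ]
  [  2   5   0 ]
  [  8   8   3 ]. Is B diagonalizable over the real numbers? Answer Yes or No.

Yes

Characteristic polynomial: p(μ) = μ^3 - 7μ^2 + 15μ - 9 = (μ - 3)^2(μ - 1).
μ = 3 has algebraic multiplicity 2; rank(B − 3I) = 1, so geometric multiplicity = 2.
Every eigenvalue has geometric = algebraic multiplicity, so B is diagonalizable.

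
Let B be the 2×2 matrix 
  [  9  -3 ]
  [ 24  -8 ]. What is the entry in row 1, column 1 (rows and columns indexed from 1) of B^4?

9

Characteristic polynomial: t^2 - t = t(t - 1), so the eigenvalues are 0, 1.
t=1: eigenvector (-3, -8).
t=0: eigenvector (1, 3).
P = [[-3, 1], [-8, 3]], D = diag(1, 0), P⁻¹ = [[-3, 1], [-8, 3]].
B⁴ = P·diag(1, 0)·P⁻¹ = [[9, -3], [24, -8]].
The requested entry is 9.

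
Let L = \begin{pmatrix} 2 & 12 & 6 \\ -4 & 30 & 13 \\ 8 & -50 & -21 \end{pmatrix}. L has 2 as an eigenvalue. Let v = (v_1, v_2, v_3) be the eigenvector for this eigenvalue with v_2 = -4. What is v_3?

8

L − 2I = [[0, 12, 6], [-4, 28, 13], [8, -50, -23]].
Solving (L − 2I)v = 0 gives the eigenspace spanned by (-2, -4, 8).
With v_2 = -4, v = (-2, -4, 8), so v_3 = 8.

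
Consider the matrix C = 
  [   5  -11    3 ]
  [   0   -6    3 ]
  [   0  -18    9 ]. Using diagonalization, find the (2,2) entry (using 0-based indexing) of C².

27

Characteristic polynomial: λ^3 - 8λ^2 + 15λ = λ(λ - 5)(λ - 3), so the eigenvalues are 0, 3, 5.
λ=5: eigenvector (1, 0, 0).
λ=3: eigenvector (1, 1, 3).
λ=0: eigenvector (-1, -1, -2).
P = [[1, 1, -1], [0, 1, -1], [0, 3, -2]], D = diag(5, 3, 0), P⁻¹ = [[1, -1, 0], [0, -2, 1], [0, -3, 1]].
C² = P·diag(25, 9, 0)·P⁻¹ = [[25, -43, 9], [0, -18, 9], [0, -54, 27]].
The requested entry is 27.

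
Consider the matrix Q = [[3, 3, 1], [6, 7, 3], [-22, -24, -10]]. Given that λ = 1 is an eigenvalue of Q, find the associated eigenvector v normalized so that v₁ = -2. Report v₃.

Q − 1I = [[2, 3, 1], [6, 6, 3], [-22, -24, -11]].
Solving (Q − 1I)v = 0 gives the eigenspace spanned by (-2, 0, 4).
With v₁ = -2, v = (-2, 0, 4), so v₃ = 4.

4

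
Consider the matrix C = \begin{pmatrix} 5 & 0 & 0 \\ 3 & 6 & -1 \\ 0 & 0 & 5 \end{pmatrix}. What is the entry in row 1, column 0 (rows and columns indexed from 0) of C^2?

33

Characteristic polynomial: t^3 - 16t^2 + 85t - 150 = (t - 6)(t - 5)^2, so the eigenvalues are 5, 5, 6.
t=5: eigenvector (1, 0, 3).
t=6: eigenvector (0, 1, 0).
t=5: eigenvector (0, 1, 1).
P = [[1, 0, 0], [0, 1, 1], [3, 0, 1]], D = diag(5, 6, 5), P⁻¹ = [[1, 0, 0], [3, 1, -1], [-3, 0, 1]].
C² = P·diag(25, 36, 25)·P⁻¹ = [[25, 0, 0], [33, 36, -11], [0, 0, 25]].
The requested entry is 33.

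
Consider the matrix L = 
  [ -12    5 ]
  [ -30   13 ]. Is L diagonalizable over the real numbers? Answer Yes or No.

Characteristic polynomial: p(μ) = μ^2 - μ - 6 = (μ - 3)(μ + 2).
All 2 eigenvalues are distinct, so L is diagonalizable.

Yes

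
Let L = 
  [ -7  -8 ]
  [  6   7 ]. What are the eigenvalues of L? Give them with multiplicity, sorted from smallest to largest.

Characteristic polynomial: p(λ) = λ^2 - 1 = (λ - 1)(λ + 1).
Roots (with multiplicity): -1, 1.

-1, 1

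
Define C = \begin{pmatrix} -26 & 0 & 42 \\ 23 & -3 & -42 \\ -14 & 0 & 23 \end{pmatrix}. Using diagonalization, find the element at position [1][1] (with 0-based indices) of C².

Characteristic polynomial: λ^3 + 6λ^2 - λ - 30 = (λ - 2)(λ + 3)(λ + 5), so the eigenvalues are -5, -3, 2.
λ=2: eigenvector (-3, 3, -2).
λ=-3: eigenvector (0, 1, 0).
λ=-5: eigenvector (2, -2, 1).
P = [[-3, 0, 2], [3, 1, -2], [-2, 0, 1]], D = diag(2, -3, -5), P⁻¹ = [[1, 0, -2], [1, 1, 0], [2, 0, -3]].
C² = P·diag(4, 9, 25)·P⁻¹ = [[88, 0, -126], [-79, 9, 126], [42, 0, -59]].
The requested entry is 9.

9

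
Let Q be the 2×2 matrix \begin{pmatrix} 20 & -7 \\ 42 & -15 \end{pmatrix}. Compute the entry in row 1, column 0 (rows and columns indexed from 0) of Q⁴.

7770

Characteristic polynomial: s^2 - 5s - 6 = (s - 6)(s + 1), so the eigenvalues are -1, 6.
s=6: eigenvector (1, 2).
s=-1: eigenvector (1, 3).
P = [[1, 1], [2, 3]], D = diag(6, -1), P⁻¹ = [[3, -1], [-2, 1]].
Q⁴ = P·diag(1296, 1)·P⁻¹ = [[3886, -1295], [7770, -2589]].
The requested entry is 7770.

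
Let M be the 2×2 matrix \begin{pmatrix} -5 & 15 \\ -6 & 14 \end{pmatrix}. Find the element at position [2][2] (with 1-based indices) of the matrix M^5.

22034

Characteristic polynomial: r^2 - 9r + 20 = (r - 5)(r - 4), so the eigenvalues are 4, 5.
r=4: eigenvector (-5, -3).
r=5: eigenvector (-3, -2).
P = [[-5, -3], [-3, -2]], D = diag(4, 5), P⁻¹ = [[-2, 3], [3, -5]].
M⁵ = P·diag(1024, 3125)·P⁻¹ = [[-17885, 31515], [-12606, 22034]].
The requested entry is 22034.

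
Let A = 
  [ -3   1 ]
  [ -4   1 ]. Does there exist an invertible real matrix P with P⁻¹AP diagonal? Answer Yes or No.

Characteristic polynomial: p(t) = t^2 + 2t + 1 = (t + 1)^2.
t = -1 has algebraic multiplicity 2; rank(A + 1I) = 1, so geometric multiplicity = 1.
Geometric multiplicity < algebraic multiplicity, so A is not diagonalizable.

No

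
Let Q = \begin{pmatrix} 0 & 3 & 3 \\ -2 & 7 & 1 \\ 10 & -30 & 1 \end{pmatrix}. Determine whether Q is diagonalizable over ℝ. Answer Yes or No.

Characteristic polynomial: p(t) = t^3 - 8t^2 + 13t - 6 = (t - 6)(t - 1)^2.
t = 1 has algebraic multiplicity 2; rank(Q − 1I) = 2, so geometric multiplicity = 1.
Geometric multiplicity < algebraic multiplicity, so Q is not diagonalizable.

No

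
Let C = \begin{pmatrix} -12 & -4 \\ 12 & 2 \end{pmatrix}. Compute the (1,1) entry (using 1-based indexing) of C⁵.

Characteristic polynomial: μ^2 + 10μ + 24 = (μ + 4)(μ + 6), so the eigenvalues are -6, -4.
μ=-4: eigenvector (1, -2).
μ=-6: eigenvector (-2, 3).
P = [[1, -2], [-2, 3]], D = diag(-4, -6), P⁻¹ = [[-3, -2], [-2, -1]].
C⁵ = P·diag(-1024, -7776)·P⁻¹ = [[-28032, -13504], [40512, 19232]].
The requested entry is -28032.

-28032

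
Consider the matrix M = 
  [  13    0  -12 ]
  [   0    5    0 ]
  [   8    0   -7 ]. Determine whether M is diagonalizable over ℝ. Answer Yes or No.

Yes

Characteristic polynomial: p(λ) = λ^3 - 11λ^2 + 35λ - 25 = (λ - 5)^2(λ - 1).
λ = 5 has algebraic multiplicity 2; rank(M − 5I) = 1, so geometric multiplicity = 2.
Every eigenvalue has geometric = algebraic multiplicity, so M is diagonalizable.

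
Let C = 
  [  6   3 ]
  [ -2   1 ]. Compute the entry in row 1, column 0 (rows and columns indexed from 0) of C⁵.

Characteristic polynomial: s^2 - 7s + 12 = (s - 4)(s - 3), so the eigenvalues are 3, 4.
s=3: eigenvector (1, -1).
s=4: eigenvector (3, -2).
P = [[1, 3], [-1, -2]], D = diag(3, 4), P⁻¹ = [[-2, -3], [1, 1]].
C⁵ = P·diag(243, 1024)·P⁻¹ = [[2586, 2343], [-1562, -1319]].
The requested entry is -1562.

-1562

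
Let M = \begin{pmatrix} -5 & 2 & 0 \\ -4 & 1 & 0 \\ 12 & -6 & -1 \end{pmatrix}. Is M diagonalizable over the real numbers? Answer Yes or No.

Yes

Characteristic polynomial: p(λ) = λ^3 + 5λ^2 + 7λ + 3 = (λ + 1)^2(λ + 3).
λ = -1 has algebraic multiplicity 2; rank(M + 1I) = 1, so geometric multiplicity = 2.
Every eigenvalue has geometric = algebraic multiplicity, so M is diagonalizable.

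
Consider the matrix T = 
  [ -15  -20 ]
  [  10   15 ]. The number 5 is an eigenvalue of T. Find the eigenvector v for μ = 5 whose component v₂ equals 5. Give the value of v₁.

-5

T − 5I = [[-20, -20], [10, 10]].
Solving (T − 5I)v = 0 gives the eigenspace spanned by (-5, 5).
With v₂ = 5, v = (-5, 5), so v₁ = -5.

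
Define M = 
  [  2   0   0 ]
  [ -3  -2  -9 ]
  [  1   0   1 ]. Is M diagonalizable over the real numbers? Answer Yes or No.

Yes

Characteristic polynomial: p(s) = s^3 - s^2 - 4s + 4 = (s - 2)(s - 1)(s + 2).
All 3 eigenvalues are distinct, so M is diagonalizable.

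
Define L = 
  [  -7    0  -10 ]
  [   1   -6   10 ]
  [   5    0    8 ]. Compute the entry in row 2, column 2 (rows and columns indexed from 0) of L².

Characteristic polynomial: s^3 + 5s^2 - 12s - 36 = (s - 3)(s + 2)(s + 6), so the eigenvalues are -6, -2, 3.
s=-6: eigenvector (0, 1, 0).
s=-2: eigenvector (2, -2, -1).
s=3: eigenvector (-1, 1, 1).
P = [[0, 2, -1], [1, -2, 1], [0, -1, 1]], D = diag(-6, -2, 3), P⁻¹ = [[1, 1, 0], [1, 0, 1], [1, 0, 2]].
L² = P·diag(36, 4, 9)·P⁻¹ = [[-1, 0, -10], [37, 36, 10], [5, 0, 14]].
The requested entry is 14.

14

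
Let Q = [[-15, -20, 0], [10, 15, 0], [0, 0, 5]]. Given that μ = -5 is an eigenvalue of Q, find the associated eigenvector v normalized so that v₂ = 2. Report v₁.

Q + 5I = [[-10, -20, 0], [10, 20, 0], [0, 0, 10]].
Solving (Q + 5I)v = 0 gives the eigenspace spanned by (-4, 2, 0).
With v₂ = 2, v = (-4, 2, 0), so v₁ = -4.

-4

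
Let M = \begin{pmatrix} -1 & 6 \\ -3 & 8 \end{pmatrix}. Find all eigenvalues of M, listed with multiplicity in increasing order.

Characteristic polynomial: p(t) = t^2 - 7t + 10 = (t - 5)(t - 2).
Roots (with multiplicity): 2, 5.

2, 5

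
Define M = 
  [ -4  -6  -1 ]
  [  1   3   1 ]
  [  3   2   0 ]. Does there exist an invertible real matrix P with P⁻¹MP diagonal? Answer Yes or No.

Characteristic polynomial: p(s) = s^3 + s^2 - 5s + 3 = (s - 1)^2(s + 3).
s = 1 has algebraic multiplicity 2; rank(M − 1I) = 2, so geometric multiplicity = 1.
Geometric multiplicity < algebraic multiplicity, so M is not diagonalizable.

No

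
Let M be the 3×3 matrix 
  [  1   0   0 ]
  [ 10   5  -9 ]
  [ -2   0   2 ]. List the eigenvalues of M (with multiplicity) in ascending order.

1, 2, 5

Characteristic polynomial: p(t) = t^3 - 8t^2 + 17t - 10 = (t - 5)(t - 2)(t - 1).
Roots (with multiplicity): 1, 2, 5.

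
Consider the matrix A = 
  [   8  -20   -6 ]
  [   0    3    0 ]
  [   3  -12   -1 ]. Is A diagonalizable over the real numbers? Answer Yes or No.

Yes

Characteristic polynomial: p(t) = t^3 - 10t^2 + 31t - 30 = (t - 5)(t - 3)(t - 2).
All 3 eigenvalues are distinct, so A is diagonalizable.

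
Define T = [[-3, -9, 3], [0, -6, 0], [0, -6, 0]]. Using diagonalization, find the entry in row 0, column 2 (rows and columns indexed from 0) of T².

Characteristic polynomial: μ^3 + 9μ^2 + 18μ = μ(μ + 3)(μ + 6), so the eigenvalues are -6, -3, 0.
μ=-6: eigenvector (2, 1, 1).
μ=-3: eigenvector (1, 0, 0).
μ=0: eigenvector (1, 0, 1).
P = [[2, 1, 1], [1, 0, 0], [1, 0, 1]], D = diag(-6, -3, 0), P⁻¹ = [[0, 1, 0], [1, -1, -1], [0, -1, 1]].
T² = P·diag(36, 9, 0)·P⁻¹ = [[9, 63, -9], [0, 36, 0], [0, 36, 0]].
The requested entry is -9.

-9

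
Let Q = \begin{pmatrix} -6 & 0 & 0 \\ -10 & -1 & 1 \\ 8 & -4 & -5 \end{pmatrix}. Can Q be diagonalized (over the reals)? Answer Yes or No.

Characteristic polynomial: p(μ) = μ^3 + 12μ^2 + 45μ + 54 = (μ + 3)^2(μ + 6).
μ = -3 has algebraic multiplicity 2; rank(Q + 3I) = 2, so geometric multiplicity = 1.
Geometric multiplicity < algebraic multiplicity, so Q is not diagonalizable.

No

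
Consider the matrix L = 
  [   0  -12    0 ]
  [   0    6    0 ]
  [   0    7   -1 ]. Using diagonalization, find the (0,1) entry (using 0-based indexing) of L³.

-432

Characteristic polynomial: μ^3 - 5μ^2 - 6μ = μ(μ - 6)(μ + 1), so the eigenvalues are -1, 0, 6.
μ=0: eigenvector (1, 0, 0).
μ=6: eigenvector (-2, 1, 1).
μ=-1: eigenvector (0, 0, 1).
P = [[1, -2, 0], [0, 1, 0], [0, 1, 1]], D = diag(0, 6, -1), P⁻¹ = [[1, 2, 0], [0, 1, 0], [0, -1, 1]].
L³ = P·diag(0, 216, -1)·P⁻¹ = [[0, -432, 0], [0, 216, 0], [0, 217, -1]].
The requested entry is -432.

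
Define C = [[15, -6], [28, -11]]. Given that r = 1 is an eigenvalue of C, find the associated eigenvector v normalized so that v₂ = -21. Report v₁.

-9

C − 1I = [[14, -6], [28, -12]].
Solving (C − 1I)v = 0 gives the eigenspace spanned by (-9, -21).
With v₂ = -21, v = (-9, -21), so v₁ = -9.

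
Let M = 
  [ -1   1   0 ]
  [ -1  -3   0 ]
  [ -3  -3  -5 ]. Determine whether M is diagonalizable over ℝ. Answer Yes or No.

Characteristic polynomial: p(t) = t^3 + 9t^2 + 24t + 20 = (t + 2)^2(t + 5).
t = -2 has algebraic multiplicity 2; rank(M + 2I) = 2, so geometric multiplicity = 1.
Geometric multiplicity < algebraic multiplicity, so M is not diagonalizable.

No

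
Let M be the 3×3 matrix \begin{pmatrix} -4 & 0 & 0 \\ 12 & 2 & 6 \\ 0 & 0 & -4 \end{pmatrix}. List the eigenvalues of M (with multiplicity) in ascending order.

Characteristic polynomial: p(μ) = μ^3 + 6μ^2 - 32 = (μ - 2)(μ + 4)^2.
Roots (with multiplicity): -4, -4, 2.

-4, -4, 2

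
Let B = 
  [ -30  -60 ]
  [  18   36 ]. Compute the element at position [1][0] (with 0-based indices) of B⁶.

139968

Characteristic polynomial: μ^2 - 6μ = μ(μ - 6), so the eigenvalues are 0, 6.
μ=6: eigenvector (-5, 3).
μ=0: eigenvector (-2, 1).
P = [[-5, -2], [3, 1]], D = diag(6, 0), P⁻¹ = [[1, 2], [-3, -5]].
B⁶ = P·diag(46656, 0)·P⁻¹ = [[-233280, -466560], [139968, 279936]].
The requested entry is 139968.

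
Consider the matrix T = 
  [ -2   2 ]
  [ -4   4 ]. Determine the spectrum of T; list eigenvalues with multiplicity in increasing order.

0, 2

Characteristic polynomial: p(s) = s^2 - 2s = s(s - 2).
Roots (with multiplicity): 0, 2.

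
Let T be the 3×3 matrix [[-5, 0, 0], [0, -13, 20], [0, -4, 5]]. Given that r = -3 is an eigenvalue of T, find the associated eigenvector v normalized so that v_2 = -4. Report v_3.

-2

T + 3I = [[-2, 0, 0], [0, -10, 20], [0, -4, 8]].
Solving (T + 3I)v = 0 gives the eigenspace spanned by (0, -4, -2).
With v_2 = -4, v = (0, -4, -2), so v_3 = -2.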